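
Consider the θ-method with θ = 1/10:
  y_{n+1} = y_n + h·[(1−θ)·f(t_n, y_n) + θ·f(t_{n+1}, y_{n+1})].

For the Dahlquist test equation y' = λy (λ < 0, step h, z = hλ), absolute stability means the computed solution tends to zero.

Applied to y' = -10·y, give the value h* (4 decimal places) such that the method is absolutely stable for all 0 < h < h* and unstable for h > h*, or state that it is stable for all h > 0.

(-2.5000,0); λ=-10 ⇒ h* = (5/2)/10 = 0.2500.

With y'=λy (z=hλ):
  y_{n+1} = y_n + z·[9/10·y_n + 1/10·y_{n+1}] ⇒ (1 − 1/10z)y_{n+1} = (1 + 9/10z)y_n
  R(z) = (1 + 9/10z)/(1 − 1/10z).

Find x<0 with |R(x)|<1.
x=-1.2: |R|=0.0714
R=−1: 1+9/10x = −1+1/10x ⇒ -4/5x=2 ⇒ x=2/(-4/5)=-2.5000
Confirm numerically:
  x=-2.222: |R|=0.81803 <1
  x=-1.449: |R|=0.26561 <1
  x=-1.087: |R|=0.01957 <1
  x=-2.980: |R|=1.29584 >1
  x=-2.791: |R|=1.18200 >1
Stable set (-2.5000, 0).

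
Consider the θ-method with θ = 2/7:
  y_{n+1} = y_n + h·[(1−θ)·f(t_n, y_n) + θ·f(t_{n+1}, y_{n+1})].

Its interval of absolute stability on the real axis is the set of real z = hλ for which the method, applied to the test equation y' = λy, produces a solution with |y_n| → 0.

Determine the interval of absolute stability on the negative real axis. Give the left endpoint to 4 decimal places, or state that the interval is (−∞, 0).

Test eqn y'=λy, z=hλ:
  y_{n+1} = y_n + z·[5/7·y_n + 2/7·y_{n+1}] ⇒ (1 − 2/7z)y_{n+1} = (1 + 5/7z)y_n
  so R(z) = (1 + 5/7z)/(1 − 2/7z).

Boundary: |R(x)|=1, x<0.
x=-0.55: |R|=0.5247
R=−1: 1+5/7x = −1+2/7x ⇒ -3/7x=2 ⇒ x=2/(-3/7)=-4.6667
Confirm numerically:
  x=-4.553: |R|=0.97883 <1
  x=-2.878: |R|=0.57934 <1
  x=-2.627: |R|=0.50065 <1
  x=-2.452: |R|=0.44187 <1
  x=-5.116: |R|=1.07823 >1
  x=-5.073: |R|=1.07110 >1
  x=-4.936: |R|=1.04789 >1
Interval (-4.6667, 0).

(-4.6667, 0).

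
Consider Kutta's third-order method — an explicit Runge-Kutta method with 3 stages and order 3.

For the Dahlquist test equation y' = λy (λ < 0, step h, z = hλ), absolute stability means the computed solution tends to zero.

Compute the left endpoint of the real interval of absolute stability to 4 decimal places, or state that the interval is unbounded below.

left endpoint -2.5127.

Test eqn y'=λy, z=hλ:
  order 3, 3-stage ⇒ R(z)=1+z+z^2/2+z^3/6
  (e.g. R(-0.79)=0.43988, |R|=0.43988)

Need |R(x)|<1, x<0.
x=-0.79: |R|=0.4399
|R(-2.58)|=1.1141 |R(-1.54)|=0.0371 |R(-1.46)|=0.0871
Bisect:
  x_lo=-3.2417 |R|=2.6650  x_hi=-0.3302 |R|=0.7183
  mid=-1.78593 |R|=0.14054 →hi
  mid=-2.51382 |R|=1.00176 →lo
  mid=-2.14987 |R|=0.49500 →hi
  mid=-2.33184 |R|=0.72633 →hi
  mid=-2.42283 |R|=0.85815 →hi
  mid=-2.46832 |R|=0.92844 →hi
  mid=-2.49107 |R|=0.96471 →hi
  mid=-2.50244 |R|=0.98314 →hi
  ...
  [-2.51275,-2.51257] ⇒ x*=-2.5127
Stable set (-2.5127, 0).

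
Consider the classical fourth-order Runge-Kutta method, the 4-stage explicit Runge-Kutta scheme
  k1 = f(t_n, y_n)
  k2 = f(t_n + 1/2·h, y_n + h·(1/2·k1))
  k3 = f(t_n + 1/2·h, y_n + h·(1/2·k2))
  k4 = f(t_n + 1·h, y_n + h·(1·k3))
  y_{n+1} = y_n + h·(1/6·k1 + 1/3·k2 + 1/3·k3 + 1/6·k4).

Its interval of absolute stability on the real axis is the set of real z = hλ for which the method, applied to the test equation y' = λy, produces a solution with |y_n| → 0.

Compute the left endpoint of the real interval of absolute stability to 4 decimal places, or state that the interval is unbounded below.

Test eqn y'=λy, z=hλ:
  order 4, 4-stage ⇒ R(z)=1+z+z^2/2+z^3/6+z^4/24
  (e.g. R(-0.72)=0.48819, |R|=0.48819)

Find x<0 with |R(x)|<1.
x=-0.72: |R|=0.4882
|R(-2.88)|=1.1524 |R(-1.43)|=0.2793 |R(-1.1)|=0.3442
Bisect:
  x_lo=-3.4390 |R|=2.5237  x_hi=-0.3763 |R|=0.6864
  mid=-1.90768 |R|=0.30669 →hi
  mid=-2.67335 |R|=0.84394 →hi
  mid=-3.05619 |R|=1.49138 →lo
  mid=-2.86477 |R|=1.12659 →lo
  mid=-2.76906 |R|=0.97580 →hi
  mid=-2.81692 |R|=1.04873 →lo
  mid=-2.79299 |R|=1.01166 →lo
  mid=-2.78103 |R|=0.99358 →hi
  mid=-2.78701 |R|=1.00259 →lo
  mid=-2.78402 |R|=0.99808 →hi
  ...
  [-2.78532,-2.78514] ⇒ x*=-2.7853
Stable set (-2.7853, 0).

z* = -2.7853.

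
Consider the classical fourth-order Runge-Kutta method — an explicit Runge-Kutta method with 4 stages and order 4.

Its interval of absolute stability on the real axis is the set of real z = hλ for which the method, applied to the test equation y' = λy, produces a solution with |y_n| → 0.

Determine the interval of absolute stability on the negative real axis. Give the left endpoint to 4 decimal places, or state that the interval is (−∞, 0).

z∈(-2.7853,0).

On y'=λy, z=hλ:
  order 4, 4-stage ⇒ R(z)=1+z+z^2/2+z^3/6+z^4/24
  (e.g. R(-1.07)=0.35289, |R|=0.35289)

Boundary: |R(x)|=1, x<0.
x=-1.07: |R|=0.3529
|R(-1.45)|=0.2773 |R(-1.1)|=0.3442 |R(-0.87)|=0.4226
Bisect:
  x_lo=-3.4262 |R|=2.4816  x_hi=-0.3070 |R|=0.7357
  mid=-1.86657 |R|=0.29738 →hi
  mid=-2.64639 |R|=0.80999 →hi
  mid=-3.03629 |R|=1.44924 →lo
  mid=-2.84134 |R|=1.08784 →lo
  mid=-2.74386 |R|=0.93931 →hi
  mid=-2.79260 |R|=1.01107 →lo
  mid=-2.76823 |R|=0.97458 →hi
  mid=-2.78042 |R|=0.99267 →hi
  ...
  [-2.78537,-2.78517] ⇒ x*=-2.7853
Interval (-2.7853, 0).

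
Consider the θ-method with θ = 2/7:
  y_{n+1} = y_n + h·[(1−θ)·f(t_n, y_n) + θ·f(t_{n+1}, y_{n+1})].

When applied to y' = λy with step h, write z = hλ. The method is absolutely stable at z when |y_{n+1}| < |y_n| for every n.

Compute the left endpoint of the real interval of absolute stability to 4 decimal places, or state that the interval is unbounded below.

Set f=λy, z=hλ:
  y_{n+1} = y_n + z·[5/7·y_n + 2/7·y_{n+1}] ⇒ (1 − 2/7z)y_{n+1} = (1 + 5/7z)y_n
  ⇒ R(z) = (1 + 5/7z)/(1 − 2/7z).

Need |R(x)|<1, x<0.
x=-1.63: |R|=0.1121
R=−1: 1+5/7x = −1+2/7x ⇒ -3/7x=2 ⇒ x=2/(-3/7)=-4.6667
Confirm numerically:
  x=-4.130: |R|=0.89450 <1
  x=-3.551: |R|=0.76266 <1
  x=-3.408: |R|=0.72669 <1
  x=-3.312: |R|=0.70170 <1
  x=-5.066: |R|=1.06993 >1
  x=-5.055: |R|=1.06809 >1
  x=-4.837: |R|=1.03065 >1
Stable set (-4.6667, 0).

z* = -4.6667.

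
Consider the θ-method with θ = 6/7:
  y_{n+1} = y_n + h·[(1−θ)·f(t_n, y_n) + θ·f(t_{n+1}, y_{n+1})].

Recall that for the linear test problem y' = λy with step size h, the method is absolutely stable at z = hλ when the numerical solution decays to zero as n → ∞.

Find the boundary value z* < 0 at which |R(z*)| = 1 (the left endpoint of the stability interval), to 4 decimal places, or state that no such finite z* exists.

unbounded; (−∞, 0).

Test eqn y'=λy, z=hλ:
  y_{n+1} = y_n + z·[1/7·y_n + 6/7·y_{n+1}] ⇒ (1 − 6/7z)y_{n+1} = (1 + 1/7z)y_n
  Hence R(z) = (1 + 1/7z)/(1 − 6/7z).

Find x<0 with |R(x)|<1.
x=-0.74: |R|=0.5472
x=-2: |R|=0.2632
x=-10: |R|=0.0448
x=-100: |R|=0.1532
θ=6/7≥1/2 ⇒ |1+1/7x|<|1−6/7x| ∀x<0 ⇒ unbounded interval.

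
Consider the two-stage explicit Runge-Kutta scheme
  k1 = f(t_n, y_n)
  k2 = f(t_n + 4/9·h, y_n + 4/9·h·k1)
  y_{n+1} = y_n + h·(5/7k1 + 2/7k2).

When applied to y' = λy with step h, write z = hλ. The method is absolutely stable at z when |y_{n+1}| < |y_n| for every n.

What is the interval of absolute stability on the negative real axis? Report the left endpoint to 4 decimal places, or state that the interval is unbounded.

z∈(-7.8750,0).

With y'=λy (z=hλ):
  k1=λy_n ⇒ h·k1=z·y_n;  k2=λ(1+4/9z)y_n ⇒ h·k2=z(1+4/9z)y_n
  y_{n+1}/y_n = 1 + 5/7z + 2/7z(1+4/9z) = 1 + z + 8/63z²
  R(z) = 1 + z + 8/63z².

Solve |R(x)|<1 on ℝ⁻.
x=-0.83: |R|=0.2575
R=1: x+8/63x²=0 ⇒ x=−63/8=-7.8750; min R=1−1/(4·8/63)=-0.9688>−1
Confirm numerically:
  x=-7.833: |R|=0.95822 <1
  x=-6.986: |R|=0.21136 <1
  x=-3.894: |R|=0.96851 <1
  x=-8.468: |R|=1.63765 >1
  x=-8.122: |R|=1.25475 >1
  x=-8.120: |R|=1.25262 >1
So |R|<1 on (-7.8750, 0).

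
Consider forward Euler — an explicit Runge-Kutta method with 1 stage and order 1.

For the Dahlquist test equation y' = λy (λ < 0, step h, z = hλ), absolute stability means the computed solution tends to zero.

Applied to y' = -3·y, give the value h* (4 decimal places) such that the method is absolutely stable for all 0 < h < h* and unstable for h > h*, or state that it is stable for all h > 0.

Test eqn y'=λy, z=hλ:
  order 1, 1-stage ⇒ R(z)=1+z
  (e.g. R(-1.08)=-0.08000, |R|=0.08000)

Need |R(x)|<1, x<0.
x=-1.08: |R|=0.0800
|R(-1.78)|=0.7800 |R(-1.5)|=0.5000 |R(-0.69)|=0.3100
Bisect:
  x_lo=-2.7079 |R|=1.7079  x_hi=-0.3556 |R|=0.6444
  mid=-1.53175 |R|=0.53175 →hi
  mid=-2.11983 |R|=1.11983 →lo
  mid=-1.82579 |R|=0.82579 →hi
  mid=-1.97281 |R|=0.97281 →hi
  mid=-2.04632 |R|=1.04632 →lo
  mid=-2.00957 |R|=1.00957 →lo
  mid=-1.99119 |R|=0.99119 →hi
  ...
  [-2.00009,-1.99995] ⇒ x*=-2.0000
Stable set (-2.0000, 0).

(-2.0000,0); λ=-3 ⇒ h* = 0.6667.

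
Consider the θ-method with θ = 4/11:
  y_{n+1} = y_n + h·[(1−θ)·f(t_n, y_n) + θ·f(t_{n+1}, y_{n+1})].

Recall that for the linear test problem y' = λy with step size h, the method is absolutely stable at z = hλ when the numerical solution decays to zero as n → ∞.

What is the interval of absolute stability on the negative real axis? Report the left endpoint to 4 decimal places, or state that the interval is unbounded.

z∈(-7.3333,0).

Set f=λy, z=hλ:
  y_{n+1} = y_n + z·[7/11·y_n + 4/11·y_{n+1}] ⇒ (1 − 4/11z)y_{n+1} = (1 + 7/11z)y_n
  Hence R(z) = (1 + 7/11z)/(1 − 4/11z).

Solve |R(x)|<1 on ℝ⁻.
x=-1.21: |R|=0.1597
R=−1: 1+7/11x = −1+4/11x ⇒ -3/11x=2 ⇒ x=2/(-3/11)=-7.3333
Confirm numerically:
  x=-5.541: |R|=0.83787 <1
  x=-5.027: |R|=0.77758 <1
  x=-4.114: |R|=0.64824 <1
  x=-3.007: |R|=0.43638 <1
  x=-7.908: |R|=1.04044 >1
  x=-7.748: |R|=1.02962 >1
So |R|<1 on (-7.3333, 0).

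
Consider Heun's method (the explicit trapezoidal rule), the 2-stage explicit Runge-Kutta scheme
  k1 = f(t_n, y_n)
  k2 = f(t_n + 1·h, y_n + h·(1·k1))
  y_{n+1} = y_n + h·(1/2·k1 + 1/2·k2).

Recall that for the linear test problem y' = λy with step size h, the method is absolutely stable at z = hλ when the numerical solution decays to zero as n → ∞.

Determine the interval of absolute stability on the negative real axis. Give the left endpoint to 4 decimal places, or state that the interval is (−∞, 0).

On y'=λy, z=hλ:
  order 2, 2-stage ⇒ R(z)=1+z+z^2/2
  (e.g. R(-1.16)=0.51280, |R|=0.51280)

Need |R(x)|<1, x<0.
x=-1.16: |R|=0.5128
|R(-2.1)|=1.1050 |R(-1.53)|=0.6404 |R(-1.17)|=0.5144
Bisect:
  x_lo=-2.3039 |R|=1.3500  x_hi=-0.3014 |R|=0.7440
  mid=-1.30263 |R|=0.54579 →hi
  mid=-1.80324 |R|=0.82260 →hi
  mid=-2.05355 |R|=1.05498 →lo
  mid=-1.92839 |R|=0.93096 →hi
  mid=-1.99097 |R|=0.99101 →hi
  mid=-2.02226 |R|=1.02251 →lo
  mid=-2.00661 |R|=1.00664 →lo
  mid=-1.99879 |R|=0.99879 →hi
  ...
  [-2.00001,-1.99989] ⇒ x*=-2.0000
Stable set (-2.0000, 0).

z∈(-2.0000,0).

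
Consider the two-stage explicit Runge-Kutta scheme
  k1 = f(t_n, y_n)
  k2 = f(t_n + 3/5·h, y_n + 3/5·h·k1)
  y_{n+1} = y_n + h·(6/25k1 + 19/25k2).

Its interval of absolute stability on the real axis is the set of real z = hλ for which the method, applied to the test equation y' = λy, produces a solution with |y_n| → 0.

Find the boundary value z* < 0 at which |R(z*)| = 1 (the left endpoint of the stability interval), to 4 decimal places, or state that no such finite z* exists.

Set f=λy, z=hλ:
  k1=λy_n ⇒ h·k1=z·y_n;  k2=λ(1+3/5z)y_n ⇒ h·k2=z(1+3/5z)y_n
  y_{n+1}/y_n = 1 + 6/25z + 19/25z(1+3/5z) = 1 + z + 57/125z²
  so R(z) = 1 + z + 57/125z².

Find x<0 with |R(x)|<1.
x=-1.1: |R|=0.4518
R=1: x+57/125x²=0 ⇒ x=−125/57=-2.1930; min R=1−1/(4·57/125)=0.4518>−1
Confirm numerically:
  x=-1.676: |R|=0.60489 <1
  x=-1.319: |R|=0.47433 <1
  x=-1.199: |R|=0.45655 <1
  x=-2.696: |R|=1.61840 >1
  x=-2.670: |R|=1.58078 >1
  x=-2.364: |R|=1.18435 >1
Stable set (-2.1930, 0).

z* = -2.1930.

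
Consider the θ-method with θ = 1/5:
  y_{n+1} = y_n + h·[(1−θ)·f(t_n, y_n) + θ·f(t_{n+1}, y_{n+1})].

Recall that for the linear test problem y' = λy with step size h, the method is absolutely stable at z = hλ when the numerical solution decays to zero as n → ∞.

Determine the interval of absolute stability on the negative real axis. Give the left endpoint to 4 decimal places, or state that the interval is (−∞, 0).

(-3.3333, 0).

Test eqn y'=λy, z=hλ:
  y_{n+1} = y_n + z·[4/5·y_n + 1/5·y_{n+1}] ⇒ (1 − 1/5z)y_{n+1} = (1 + 4/5z)y_n
  so R(z) = (1 + 4/5z)/(1 − 1/5z).

Need |R(x)|<1, x<0.
x=-0.37: |R|=0.6555
R=−1: 1+4/5x = −1+1/5x ⇒ -3/5x=2 ⇒ x=2/(-3/5)=-3.3333
Confirm numerically:
  x=-2.711: |R|=0.75788 <1
  x=-2.663: |R|=0.73757 <1
  x=-1.380: |R|=0.08150 <1
  x=-1.348: |R|=0.06175 <1
  x=-3.920: |R|=1.19731 >1
  x=-3.691: |R|=1.12346 >1
Interval (-3.3333, 0).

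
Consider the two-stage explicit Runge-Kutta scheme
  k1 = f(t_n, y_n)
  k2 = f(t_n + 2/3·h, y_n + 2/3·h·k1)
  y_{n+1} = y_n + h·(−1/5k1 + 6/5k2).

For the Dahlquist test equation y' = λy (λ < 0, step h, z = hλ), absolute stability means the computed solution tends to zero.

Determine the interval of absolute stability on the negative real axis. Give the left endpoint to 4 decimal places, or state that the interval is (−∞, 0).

Test eqn y'=λy, z=hλ:
  k1=λy_n ⇒ h·k1=z·y_n;  k2=λ(1+2/3z)y_n ⇒ h·k2=z(1+2/3z)y_n
  y_{n+1}/y_n = 1 − 1/5z + 6/5z(1+2/3z) = 1 + z + 4/5z²
  ⇒ R(z) = 1 + z + 4/5z².

Need |R(x)|<1, x<0.
x=-1.34: |R|=1.0965
R=1: x+4/5x²=0 ⇒ x=−5/4=-1.2500; min R=1−1/(4·4/5)=0.6875>−1
Confirm numerically:
  x=-1.105: |R|=0.87182 <1
  x=-0.807: |R|=0.71400 <1
  x=-0.751: |R|=0.70020 <1
  x=-0.547: |R|=0.69237 <1
  x=-1.576: |R|=1.41102 >1
  x=-1.531: |R|=1.34417 >1
  x=-1.424: |R|=1.19822 >1
So |R|<1 on (-1.2500, 0).

z∈(-1.2500,0).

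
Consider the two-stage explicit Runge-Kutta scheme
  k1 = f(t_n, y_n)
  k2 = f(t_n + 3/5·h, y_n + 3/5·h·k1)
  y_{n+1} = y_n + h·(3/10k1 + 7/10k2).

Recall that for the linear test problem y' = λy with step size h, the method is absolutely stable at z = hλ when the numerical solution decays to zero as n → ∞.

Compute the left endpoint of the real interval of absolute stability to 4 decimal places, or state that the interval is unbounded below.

With y'=λy (z=hλ):
  k1=λy_n ⇒ h·k1=z·y_n;  k2=λ(1+3/5z)y_n ⇒ h·k2=z(1+3/5z)y_n
  y_{n+1}/y_n = 1 + 3/10z + 7/10z(1+3/5z) = 1 + z + 21/50z²
  ⇒ R(z) = 1 + z + 21/50z².

Find x<0 with |R(x)|<1.
x=-1.8: |R|=0.5608
R=1: x+21/50x²=0 ⇒ x=−50/21=-2.3810; min R=1−1/(4·21/50)=0.4048>−1
Confirm numerically:
  x=-1.964: |R|=0.65606 <1
  x=-1.850: |R|=0.58745 <1
  x=-0.993: |R|=0.42114 <1
  x=-0.959: |R|=0.42727 <1
  x=-2.715: |R|=1.38091 >1
  x=-2.522: |R|=1.14940 >1
  x=-2.451: |R|=1.07211 >1
Interval (-2.3810, 0).

z* = -2.3810.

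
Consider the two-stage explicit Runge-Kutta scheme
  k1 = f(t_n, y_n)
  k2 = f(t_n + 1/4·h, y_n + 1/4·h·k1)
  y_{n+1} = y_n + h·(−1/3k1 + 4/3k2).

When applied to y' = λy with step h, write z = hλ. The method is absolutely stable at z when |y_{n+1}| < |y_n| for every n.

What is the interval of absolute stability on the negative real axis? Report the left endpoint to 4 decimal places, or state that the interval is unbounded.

Set f=λy, z=hλ:
  k1=λy_n ⇒ h·k1=z·y_n;  k2=λ(1+1/4z)y_n ⇒ h·k2=z(1+1/4z)y_n
  y_{n+1}/y_n = 1 − 1/3z + 4/3z(1+1/4z) = 1 + z + 1/3z²
  R(z) = 1 + z + 1/3z².

Solve |R(x)|<1 on ℝ⁻.
x=-1.48: |R|=0.2501
R=1: x+1/3x²=0 ⇒ x=−3=-3.0000; min R=1−1/(4·1/3)=0.2500>−1
Confirm numerically:
  x=-2.930: |R|=0.93163 <1
  x=-2.231: |R|=0.42812 <1
  x=-2.218: |R|=0.42184 <1
  x=-1.971: |R|=0.32395 <1
  x=-3.564: |R|=1.67003 >1
  x=-3.447: |R|=1.51360 >1
  x=-3.150: |R|=1.15750 >1
So |R|<1 on (-3.0000, 0).

(-3.0000, 0).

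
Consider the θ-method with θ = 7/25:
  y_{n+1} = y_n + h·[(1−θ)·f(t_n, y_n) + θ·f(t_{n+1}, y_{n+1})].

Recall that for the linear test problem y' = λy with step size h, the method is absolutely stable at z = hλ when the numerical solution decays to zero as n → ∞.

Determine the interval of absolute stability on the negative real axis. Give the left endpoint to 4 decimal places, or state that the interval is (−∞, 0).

Set f=λy, z=hλ:
  y_{n+1} = y_n + z·[18/25·y_n + 7/25·y_{n+1}] ⇒ (1 − 7/25z)y_{n+1} = (1 + 18/25z)y_n
  Hence R(z) = (1 + 18/25z)/(1 − 7/25z).

Find x<0 with |R(x)|<1.
x=-1.59: |R|=0.1002
R=−1: 1+18/25x = −1+7/25x ⇒ -11/25x=2 ⇒ x=2/(-11/25)=-4.5455
Confirm numerically:
  x=-4.348: |R|=0.96082 <1
  x=-4.311: |R|=0.95326 <1
  x=-4.045: |R|=0.89675 <1
  x=-2.055: |R|=0.30443 <1
  x=-4.823: |R|=1.05196 >1
  x=-4.587: |R|=1.00800 >1
Stable set (-4.5455, 0).

z∈(-4.5455,0).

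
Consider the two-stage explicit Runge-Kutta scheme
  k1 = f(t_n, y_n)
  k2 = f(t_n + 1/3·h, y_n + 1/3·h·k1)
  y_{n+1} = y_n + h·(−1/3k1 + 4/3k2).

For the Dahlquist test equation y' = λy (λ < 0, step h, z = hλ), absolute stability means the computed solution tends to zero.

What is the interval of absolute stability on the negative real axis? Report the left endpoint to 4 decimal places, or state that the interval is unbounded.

On y'=λy, z=hλ:
  k1=λy_n ⇒ h·k1=z·y_n;  k2=λ(1+1/3z)y_n ⇒ h·k2=z(1+1/3z)y_n
  y_{n+1}/y_n = 1 − 1/3z + 4/3z(1+1/3z) = 1 + z + 4/9z²
  ⇒ R(z) = 1 + z + 4/9z².

Solve |R(x)|<1 on ℝ⁻.
x=-0.96: |R|=0.4496
R=1: x+4/9x²=0 ⇒ x=−9/4=-2.2500; min R=1−1/(4·4/9)=0.4375>−1
Confirm numerically:
  x=-1.275: |R|=0.44750 <1
  x=-1.263: |R|=0.44596 <1
  x=-1.076: |R|=0.43857 <1
  x=-2.808: |R|=1.69638 >1
  x=-2.528: |R|=1.31235 >1
  x=-2.497: |R|=1.27412 >1
So |R|<1 on (-2.2500, 0).

z∈(-2.2500,0).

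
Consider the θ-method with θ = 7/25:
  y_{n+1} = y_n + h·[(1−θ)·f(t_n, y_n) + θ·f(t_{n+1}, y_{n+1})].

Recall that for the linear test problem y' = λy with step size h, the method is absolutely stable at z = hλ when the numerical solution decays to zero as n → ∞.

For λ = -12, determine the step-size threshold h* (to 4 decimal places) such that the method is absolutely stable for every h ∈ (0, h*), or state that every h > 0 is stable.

(-4.5455,0); λ=-12 ⇒ h* = (50/11)/12 = 0.3788.

Set f=λy, z=hλ:
  y_{n+1} = y_n + z·[18/25·y_n + 7/25·y_{n+1}] ⇒ (1 − 7/25z)y_{n+1} = (1 + 18/25z)y_n
  ⇒ R(z) = (1 + 18/25z)/(1 − 7/25z).

Need |R(x)|<1, x<0.
x=-0.77: |R|=0.3666
R=−1: 1+18/25x = −1+7/25x ⇒ -11/25x=2 ⇒ x=2/(-11/25)=-4.5455
Confirm numerically:
  x=-3.734: |R|=0.82545 <1
  x=-2.747: |R|=0.55271 <1
  x=-2.364: |R|=0.42245 <1
  x=-2.325: |R|=0.40824 <1
  x=-5.140: |R|=1.10725 >1
  x=-5.014: |R|=1.08576 >1
  x=-4.777: |R|=1.04358 >1
Stable set (-4.5455, 0).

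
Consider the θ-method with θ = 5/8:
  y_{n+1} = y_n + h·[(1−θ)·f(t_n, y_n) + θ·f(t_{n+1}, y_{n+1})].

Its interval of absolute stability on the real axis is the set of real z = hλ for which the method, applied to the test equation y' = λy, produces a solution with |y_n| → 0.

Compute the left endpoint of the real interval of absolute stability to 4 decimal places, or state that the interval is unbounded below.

Test eqn y'=λy, z=hλ:
  y_{n+1} = y_n + z·[3/8·y_n + 5/8·y_{n+1}] ⇒ (1 − 5/8z)y_{n+1} = (1 + 3/8z)y_n
  Hence R(z) = (1 + 3/8z)/(1 − 5/8z).

Solve |R(x)|<1 on ℝ⁻.
x=-1.2: |R|=0.3143
x=-2: |R|=0.1111
x=-10: |R|=0.3793
x=-100: |R|=0.5748
θ=5/8≥1/2 ⇒ |1+3/8x|<|1−5/8x| ∀x<0 ⇒ interval (−∞,0).

unbounded; (−∞, 0).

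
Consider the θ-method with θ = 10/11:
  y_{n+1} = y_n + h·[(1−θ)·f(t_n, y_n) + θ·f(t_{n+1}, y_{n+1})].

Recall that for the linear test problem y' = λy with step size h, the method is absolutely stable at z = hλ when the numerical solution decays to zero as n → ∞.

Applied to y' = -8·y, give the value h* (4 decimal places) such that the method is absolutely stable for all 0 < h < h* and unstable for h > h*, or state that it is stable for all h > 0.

(−∞, 0) — no finite endpoint. Any h>0 works for λ=-8.

On y'=λy, z=hλ:
  y_{n+1} = y_n + z·[1/11·y_n + 10/11·y_{n+1}] ⇒ (1 − 10/11z)y_{n+1} = (1 + 1/11z)y_n
  R(z) = (1 + 1/11z)/(1 − 10/11z).

Boundary: |R(x)|=1, x<0.
x=-1.51: |R|=0.3636
x=-2: |R|=0.2903
x=-10: |R|=0.0090
x=-100: |R|=0.0880
θ=10/11≥1/2 ⇒ |1+1/11x|<|1−10/11x| ∀x<0 ⇒ interval (−∞,0).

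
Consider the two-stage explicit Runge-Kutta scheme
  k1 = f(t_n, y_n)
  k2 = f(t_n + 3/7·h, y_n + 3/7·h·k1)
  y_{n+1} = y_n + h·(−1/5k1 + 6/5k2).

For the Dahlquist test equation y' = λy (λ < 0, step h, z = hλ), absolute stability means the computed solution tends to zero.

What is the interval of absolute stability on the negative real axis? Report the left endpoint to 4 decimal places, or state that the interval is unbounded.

(-1.9444, 0).

On y'=λy, z=hλ:
  k1=λy_n ⇒ h·k1=z·y_n;  k2=λ(1+3/7z)y_n ⇒ h·k2=z(1+3/7z)y_n
  y_{n+1}/y_n = 1 − 1/5z + 6/5z(1+3/7z) = 1 + z + 18/35z²
  R(z) = 1 + z + 18/35z².

Find x<0 with |R(x)|<1.
x=-1.23: |R|=0.5481
R=1: x+18/35x²=0 ⇒ x=−35/18=-1.9444; min R=1−1/(4·18/35)=0.5139>−1
Confirm numerically:
  x=-1.319: |R|=0.57573 <1
  x=-1.021: |R|=0.51511 <1
  x=-0.950: |R|=0.51414 <1
  x=-2.423: |R|=1.59633 >1
  x=-2.407: |R|=1.57259 >1
Interval (-1.9444, 0).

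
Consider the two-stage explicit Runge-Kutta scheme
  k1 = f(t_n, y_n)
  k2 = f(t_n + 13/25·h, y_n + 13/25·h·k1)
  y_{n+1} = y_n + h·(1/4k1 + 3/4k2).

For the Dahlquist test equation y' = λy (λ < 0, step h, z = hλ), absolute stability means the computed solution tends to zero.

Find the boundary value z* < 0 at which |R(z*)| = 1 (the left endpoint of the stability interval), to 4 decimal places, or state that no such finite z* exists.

z* = -2.5641.

With y'=λy (z=hλ):
  k1=λy_n ⇒ h·k1=z·y_n;  k2=λ(1+13/25z)y_n ⇒ h·k2=z(1+13/25z)y_n
  y_{n+1}/y_n = 1 + 1/4z + 3/4z(1+13/25z) = 1 + z + 39/100z²
  so R(z) = 1 + z + 39/100z².

Boundary: |R(x)|=1, x<0.
x=-1.46: |R|=0.3713
R=1: x+39/100x²=0 ⇒ x=−100/39=-2.5641; min R=1−1/(4·39/100)=0.3590>−1
Confirm numerically:
  x=-2.026: |R|=0.57482 <1
  x=-1.835: |R|=0.47822 <1
  x=-1.068: |R|=0.37684 <1
  x=-2.739: |R|=1.18683 >1
  x=-2.633: |R|=1.07075 >1
  x=-2.616: |R|=1.05295 >1
So |R|<1 on (-2.5641, 0).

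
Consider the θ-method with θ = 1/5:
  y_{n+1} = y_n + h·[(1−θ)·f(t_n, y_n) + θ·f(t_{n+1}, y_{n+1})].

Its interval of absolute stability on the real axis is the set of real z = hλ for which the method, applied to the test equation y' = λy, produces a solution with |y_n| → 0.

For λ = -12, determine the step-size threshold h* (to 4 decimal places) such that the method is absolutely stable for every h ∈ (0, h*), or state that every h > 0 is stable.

(-3.3333,0); λ=-12 ⇒ h* = (10/3)/12 = 0.2778.

With y'=λy (z=hλ):
  y_{n+1} = y_n + z·[4/5·y_n + 1/5·y_{n+1}] ⇒ (1 − 1/5z)y_{n+1} = (1 + 4/5z)y_n
  ⇒ R(z) = (1 + 4/5z)/(1 − 1/5z).

Solve |R(x)|<1 on ℝ⁻.
x=-0.99: |R|=0.1736
R=−1: 1+4/5x = −1+1/5x ⇒ -3/5x=2 ⇒ x=2/(-3/5)=-3.3333
Confirm numerically:
  x=-2.795: |R|=0.79282 <1
  x=-2.241: |R|=0.54744 <1
  x=-1.793: |R|=0.31974 <1
  x=-1.647: |R|=0.23890 <1
  x=-3.826: |R|=1.16746 >1
  x=-3.628: |R|=1.10246 >1
  x=-3.440: |R|=1.03791 >1
So |R|<1 on (-3.3333, 0).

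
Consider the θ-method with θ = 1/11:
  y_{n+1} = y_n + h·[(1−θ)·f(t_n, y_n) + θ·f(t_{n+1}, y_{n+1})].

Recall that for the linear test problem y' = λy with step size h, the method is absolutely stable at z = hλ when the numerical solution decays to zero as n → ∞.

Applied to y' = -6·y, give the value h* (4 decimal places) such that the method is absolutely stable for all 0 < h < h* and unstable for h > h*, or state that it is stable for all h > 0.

With y'=λy (z=hλ):
  y_{n+1} = y_n + z·[10/11·y_n + 1/11·y_{n+1}] ⇒ (1 − 1/11z)y_{n+1} = (1 + 10/11z)y_n
  Hence R(z) = (1 + 10/11z)/(1 − 1/11z).

Boundary: |R(x)|=1, x<0.
x=-0.39: |R|=0.6234
R=−1: 1+10/11x = −1+1/11x ⇒ -9/11x=2 ⇒ x=2/(-9/11)=-2.4444
Confirm numerically:
  x=-2.354: |R|=0.93904 <1
  x=-2.204: |R|=0.83611 <1
  x=-2.020: |R|=0.70661 <1
  x=-1.911: |R|=0.62815 <1
  x=-2.911: |R|=1.30185 >1
  x=-2.908: |R|=1.29997 >1
  x=-2.853: |R|=1.26543 >1
Interval (-2.4444, 0).

(-2.4444,0); λ=-6 ⇒ h* = (22/9)/6 = 0.4074.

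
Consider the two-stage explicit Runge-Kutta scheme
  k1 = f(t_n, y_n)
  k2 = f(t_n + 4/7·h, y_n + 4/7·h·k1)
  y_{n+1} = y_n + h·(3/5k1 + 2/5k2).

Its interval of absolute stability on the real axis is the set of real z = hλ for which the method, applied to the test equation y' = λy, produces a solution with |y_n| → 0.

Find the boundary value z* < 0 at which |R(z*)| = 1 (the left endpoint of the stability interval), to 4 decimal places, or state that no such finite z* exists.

z* = -4.3750.

Set f=λy, z=hλ:
  k1=λy_n ⇒ h·k1=z·y_n;  k2=λ(1+4/7z)y_n ⇒ h·k2=z(1+4/7z)y_n
  y_{n+1}/y_n = 1 + 3/5z + 2/5z(1+4/7z) = 1 + z + 8/35z²
  so R(z) = 1 + z + 8/35z².

Solve |R(x)|<1 on ℝ⁻.
x=-1.3: |R|=0.0863
R=1: x+8/35x²=0 ⇒ x=−35/8=-4.3750; min R=1−1/(4·8/35)=-0.0938>−1
Confirm numerically:
  x=-3.864: |R|=0.54868 <1
  x=-3.842: |R|=0.53193 <1
  x=-3.563: |R|=0.33871 <1
  x=-2.523: |R|=0.06802 <1
  x=-4.865: |R|=1.54488 >1
  x=-4.557: |R|=1.18957 >1
Interval (-4.3750, 0).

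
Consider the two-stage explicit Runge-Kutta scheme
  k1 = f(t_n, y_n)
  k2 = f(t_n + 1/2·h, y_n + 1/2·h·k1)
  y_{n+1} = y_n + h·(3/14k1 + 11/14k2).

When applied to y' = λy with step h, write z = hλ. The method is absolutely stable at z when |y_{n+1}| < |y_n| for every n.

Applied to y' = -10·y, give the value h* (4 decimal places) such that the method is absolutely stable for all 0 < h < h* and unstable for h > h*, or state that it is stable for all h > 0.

(-2.5455,0); λ=-10 ⇒ h* = (28/11)/10 = 0.2545.

With y'=λy (z=hλ):
  k1=λy_n ⇒ h·k1=z·y_n;  k2=λ(1+1/2z)y_n ⇒ h·k2=z(1+1/2z)y_n
  y_{n+1}/y_n = 1 + 3/14z + 11/14z(1+1/2z) = 1 + z + 11/28z²
  R(z) = 1 + z + 11/28z².

Solve |R(x)|<1 on ℝ⁻.
x=-0.73: |R|=0.4794
R=1: x+11/28x²=0 ⇒ x=−28/11=-2.5455; min R=1−1/(4·11/28)=0.3636>−1
Confirm numerically:
  x=-2.282: |R|=0.76381 <1
  x=-1.750: |R|=0.45312 <1
  x=-1.295: |R|=0.36383 <1
  x=-1.136: |R|=0.37098 <1
  x=-3.058: |R|=1.61575 >1
  x=-2.992: |R|=1.52488 >1
  x=-2.750: |R|=1.22098 >1
Stable set (-2.5455, 0).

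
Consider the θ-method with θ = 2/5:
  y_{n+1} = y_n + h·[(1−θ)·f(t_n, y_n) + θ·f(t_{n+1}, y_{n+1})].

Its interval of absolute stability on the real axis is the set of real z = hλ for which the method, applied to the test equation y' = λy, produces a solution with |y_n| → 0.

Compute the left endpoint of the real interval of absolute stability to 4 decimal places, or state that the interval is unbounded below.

left endpoint -10.0000.

Test eqn y'=λy, z=hλ:
  y_{n+1} = y_n + z·[3/5·y_n + 2/5·y_{n+1}] ⇒ (1 − 2/5z)y_{n+1} = (1 + 3/5z)y_n
  Hence R(z) = (1 + 3/5z)/(1 − 2/5z).

Boundary: |R(x)|=1, x<0.
x=-0.57: |R|=0.5358
R=−1: 1+3/5x = −1+2/5x ⇒ -1/5x=2 ⇒ x=2/(-1/5)=-10.0000
Confirm numerically:
  x=-8.074: |R|=0.90893 <1
  x=-5.788: |R|=0.74590 <1
  x=-4.739: |R|=0.63662 <1
  x=-10.349: |R|=1.01358 >1
  x=-10.192: |R|=1.00756 >1
  x=-10.174: |R|=1.00686 >1
Stable set (-10.0000, 0).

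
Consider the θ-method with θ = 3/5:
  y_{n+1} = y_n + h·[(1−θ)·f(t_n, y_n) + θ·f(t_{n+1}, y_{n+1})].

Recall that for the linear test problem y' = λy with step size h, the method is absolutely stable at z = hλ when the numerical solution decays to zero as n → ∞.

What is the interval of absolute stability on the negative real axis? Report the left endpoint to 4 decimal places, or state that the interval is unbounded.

(−∞, 0) — no finite endpoint.

On y'=λy, z=hλ:
  y_{n+1} = y_n + z·[2/5·y_n + 3/5·y_{n+1}] ⇒ (1 − 3/5z)y_{n+1} = (1 + 2/5z)y_n
  R(z) = (1 + 2/5z)/(1 − 3/5z).

Need |R(x)|<1, x<0.
x=-0.55: |R|=0.5865
x=-2: |R|=0.0909
x=-10: |R|=0.4286
x=-100: |R|=0.6393
θ=3/5≥1/2 ⇒ |1+2/5x|<|1−3/5x| ∀x<0 ⇒ unbounded interval.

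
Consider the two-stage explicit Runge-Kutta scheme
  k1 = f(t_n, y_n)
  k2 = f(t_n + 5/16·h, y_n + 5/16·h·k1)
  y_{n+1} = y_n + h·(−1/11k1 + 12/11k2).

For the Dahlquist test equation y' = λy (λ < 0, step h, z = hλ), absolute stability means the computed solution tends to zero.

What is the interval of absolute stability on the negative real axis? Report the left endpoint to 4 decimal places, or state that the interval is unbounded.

(-2.9333, 0).

Test eqn y'=λy, z=hλ:
  k1=λy_n ⇒ h·k1=z·y_n;  k2=λ(1+5/16z)y_n ⇒ h·k2=z(1+5/16z)y_n
  y_{n+1}/y_n = 1 − 1/11z + 12/11z(1+5/16z) = 1 + z + 15/44z²
  R(z) = 1 + z + 15/44z².

Solve |R(x)|<1 on ℝ⁻.
x=-1.21: |R|=0.2891
R=1: x+15/44x²=0 ⇒ x=−44/15=-2.9333; min R=1−1/(4·15/44)=0.2667>−1
Confirm numerically:
  x=-2.174: |R|=0.43723 <1
  x=-2.148: |R|=0.42492 <1
  x=-1.964: |R|=0.35099 <1
  x=-3.525: |R|=1.71101 >1
  x=-3.485: |R|=1.65542 >1
  x=-3.482: |R|=1.65129 >1
Interval (-2.9333, 0).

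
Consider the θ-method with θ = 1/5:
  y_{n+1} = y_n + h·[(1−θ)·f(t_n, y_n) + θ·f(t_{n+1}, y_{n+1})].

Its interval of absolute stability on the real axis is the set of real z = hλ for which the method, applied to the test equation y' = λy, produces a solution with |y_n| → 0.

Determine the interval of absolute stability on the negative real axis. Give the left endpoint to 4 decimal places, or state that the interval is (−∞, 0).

z∈(-3.3333,0).

Set f=λy, z=hλ:
  y_{n+1} = y_n + z·[4/5·y_n + 1/5·y_{n+1}] ⇒ (1 − 1/5z)y_{n+1} = (1 + 4/5z)y_n
  R(z) = (1 + 4/5z)/(1 − 1/5z).

Find x<0 with |R(x)|<1.
x=-1.35: |R|=0.0630
R=−1: 1+4/5x = −1+1/5x ⇒ -3/5x=2 ⇒ x=2/(-3/5)=-3.3333
Confirm numerically:
  x=-3.092: |R|=0.91053 <1
  x=-2.972: |R|=0.86402 <1
  x=-2.012: |R|=0.43468 <1
  x=-1.566: |R|=0.19251 <1
  x=-3.896: |R|=1.18975 >1
  x=-3.834: |R|=1.17002 >1
  x=-3.820: |R|=1.16553 >1
Stable set (-3.3333, 0).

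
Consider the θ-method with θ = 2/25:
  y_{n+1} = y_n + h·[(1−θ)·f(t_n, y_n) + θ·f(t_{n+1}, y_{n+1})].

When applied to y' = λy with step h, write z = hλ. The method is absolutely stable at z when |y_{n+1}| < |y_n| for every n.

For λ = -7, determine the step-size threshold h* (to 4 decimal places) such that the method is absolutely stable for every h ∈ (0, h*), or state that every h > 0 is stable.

(-2.3810,0); λ=-7 ⇒ h* = (50/21)/7 = 0.3401.

On y'=λy, z=hλ:
  y_{n+1} = y_n + z·[23/25·y_n + 2/25·y_{n+1}] ⇒ (1 − 2/25z)y_{n+1} = (1 + 23/25z)y_n
  R(z) = (1 + 23/25z)/(1 − 2/25z).

Need |R(x)|<1, x<0.
x=-1.26: |R|=0.1446
R=−1: 1+23/25x = −1+2/25x ⇒ -21/25x=2 ⇒ x=2/(-21/25)=-2.3810
Confirm numerically:
  x=-2.227: |R|=0.89024 <1
  x=-1.062: |R|=0.02116 <1
  x=-0.954: |R|=0.11365 <1
  x=-2.859: |R|=1.32681 >1
  x=-2.673: |R|=1.20210 >1
So |R|<1 on (-2.3810, 0).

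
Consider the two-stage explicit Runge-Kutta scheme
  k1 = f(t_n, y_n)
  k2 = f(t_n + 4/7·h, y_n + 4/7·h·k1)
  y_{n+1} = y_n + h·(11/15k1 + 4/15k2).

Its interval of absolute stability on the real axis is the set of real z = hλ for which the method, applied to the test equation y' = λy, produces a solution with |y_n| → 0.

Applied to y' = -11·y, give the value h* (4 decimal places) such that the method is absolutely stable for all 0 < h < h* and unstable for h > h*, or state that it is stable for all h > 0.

(-6.5625,0); λ=-11 ⇒ h* = (105/16)/11 = 0.5966.

Test eqn y'=λy, z=hλ:
  k1=λy_n ⇒ h·k1=z·y_n;  k2=λ(1+4/7z)y_n ⇒ h·k2=z(1+4/7z)y_n
  y_{n+1}/y_n = 1 + 11/15z + 4/15z(1+4/7z) = 1 + z + 16/105z²
  ⇒ R(z) = 1 + z + 16/105z².

Solve |R(x)|<1 on ℝ⁻.
x=-0.43: |R|=0.5982
R=1: x+16/105x²=0 ⇒ x=−105/16=-6.5625; min R=1−1/(4·16/105)=-0.6406>−1
Confirm numerically:
  x=-5.855: |R|=0.36878 <1
  x=-5.372: |R|=0.02547 <1
  x=-3.246: |R|=0.64044 <1
  x=-7.156: |R|=1.64718 >1
  x=-6.857: |R|=1.30772 >1
Interval (-6.5625, 0).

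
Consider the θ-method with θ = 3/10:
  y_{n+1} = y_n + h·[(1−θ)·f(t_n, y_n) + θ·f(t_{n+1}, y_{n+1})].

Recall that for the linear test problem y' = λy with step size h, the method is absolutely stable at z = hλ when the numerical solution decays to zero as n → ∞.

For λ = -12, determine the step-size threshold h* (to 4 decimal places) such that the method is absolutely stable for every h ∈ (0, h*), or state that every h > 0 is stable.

Test eqn y'=λy, z=hλ:
  y_{n+1} = y_n + z·[7/10·y_n + 3/10·y_{n+1}] ⇒ (1 − 3/10z)y_{n+1} = (1 + 7/10z)y_n
  ⇒ R(z) = (1 + 7/10z)/(1 − 3/10z).

Boundary: |R(x)|=1, x<0.
x=-1.43: |R|=0.0007
R=−1: 1+7/10x = −1+3/10x ⇒ -2/5x=2 ⇒ x=2/(-2/5)=-5.0000
Confirm numerically:
  x=-4.861: |R|=0.97738 <1
  x=-4.473: |R|=0.90999 <1
  x=-3.932: |R|=0.80400 <1
  x=-5.390: |R|=1.05961 >1
  x=-5.100: |R|=1.01581 >1
  x=-5.031: |R|=1.00494 >1
Interval (-5.0000, 0).

(-5.0000,0); λ=-12 ⇒ h* = (5)/12 = 0.4167.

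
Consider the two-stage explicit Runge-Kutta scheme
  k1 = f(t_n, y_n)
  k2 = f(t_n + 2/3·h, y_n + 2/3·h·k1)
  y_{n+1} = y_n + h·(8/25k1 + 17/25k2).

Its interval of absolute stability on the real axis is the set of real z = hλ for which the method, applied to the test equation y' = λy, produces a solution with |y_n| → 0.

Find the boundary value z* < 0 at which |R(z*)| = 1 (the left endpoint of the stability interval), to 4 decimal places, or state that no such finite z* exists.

left endpoint -2.2059.

Set f=λy, z=hλ:
  k1=λy_n ⇒ h·k1=z·y_n;  k2=λ(1+2/3z)y_n ⇒ h·k2=z(1+2/3z)y_n
  y_{n+1}/y_n = 1 + 8/25z + 17/25z(1+2/3z) = 1 + z + 34/75z²
  R(z) = 1 + z + 34/75z².

Need |R(x)|<1, x<0.
x=-1.07: |R|=0.4490
R=1: x+34/75x²=0 ⇒ x=−75/34=-2.2059; min R=1−1/(4·34/75)=0.4485>−1
Confirm numerically:
  x=-1.395: |R|=0.48720 <1
  x=-1.026: |R|=0.45121 <1
  x=-0.898: |R|=0.46757 <1
  x=-2.748: |R|=1.67535 >1
  x=-2.643: |R|=1.52374 >1
So |R|<1 on (-2.2059, 0).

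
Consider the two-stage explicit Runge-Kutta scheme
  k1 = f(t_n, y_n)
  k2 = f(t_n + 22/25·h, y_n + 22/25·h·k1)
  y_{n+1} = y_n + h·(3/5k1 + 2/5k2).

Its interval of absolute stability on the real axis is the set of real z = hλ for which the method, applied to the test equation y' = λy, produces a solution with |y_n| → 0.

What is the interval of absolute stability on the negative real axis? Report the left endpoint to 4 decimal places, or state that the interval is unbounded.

(-2.8409, 0).

With y'=λy (z=hλ):
  k1=λy_n ⇒ h·k1=z·y_n;  k2=λ(1+22/25z)y_n ⇒ h·k2=z(1+22/25z)y_n
  y_{n+1}/y_n = 1 + 3/5z + 2/5z(1+22/25z) = 1 + z + 44/125z²
  so R(z) = 1 + z + 44/125z².

Need |R(x)|<1, x<0.
x=-1.67: |R|=0.3117
R=1: x+44/125x²=0 ⇒ x=−125/44=-2.8409; min R=1−1/(4·44/125)=0.2898>−1
Confirm numerically:
  x=-2.593: |R|=0.77372 <1
  x=-1.960: |R|=0.39224 <1
  x=-1.708: |R|=0.31888 <1
  x=-3.120: |R|=1.30651 >1
  x=-3.109: |R|=1.29339 >1
So |R|<1 on (-2.8409, 0).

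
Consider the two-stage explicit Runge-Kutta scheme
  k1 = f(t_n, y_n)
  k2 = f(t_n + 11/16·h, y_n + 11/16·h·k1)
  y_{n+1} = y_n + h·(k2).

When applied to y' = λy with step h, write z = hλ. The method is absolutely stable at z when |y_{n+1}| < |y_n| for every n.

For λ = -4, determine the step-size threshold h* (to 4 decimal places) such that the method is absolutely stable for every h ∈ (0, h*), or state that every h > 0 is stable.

(-1.4545,0); λ=-4 ⇒ h* = (16/11)/4 = 0.3636.

Test eqn y'=λy, z=hλ:
  k1=λy_n ⇒ h·k1=z·y_n;  k2=λ(1+11/16z)y_n ⇒ h·k2=z(1+11/16z)y_n
  y_{n+1}/y_n = 1 + z(1+11/16z) = 1 + z + 11/16z²
  Hence R(z) = 1 + z + 11/16z².

Find x<0 with |R(x)|<1.
x=-0.76: |R|=0.6371
R=1: x+11/16x²=0 ⇒ x=−16/11=-1.4545; min R=1−1/(4·11/16)=0.6364>−1
Confirm numerically:
  x=-1.412: |R|=0.95870 <1
  x=-1.232: |R|=0.81150 <1
  x=-0.582: |R|=0.65087 <1
  x=-1.924: |R|=1.62097 >1
  x=-1.878: |R|=1.54673 >1
  x=-1.501: |R|=1.04794 >1
Interval (-1.4545, 0).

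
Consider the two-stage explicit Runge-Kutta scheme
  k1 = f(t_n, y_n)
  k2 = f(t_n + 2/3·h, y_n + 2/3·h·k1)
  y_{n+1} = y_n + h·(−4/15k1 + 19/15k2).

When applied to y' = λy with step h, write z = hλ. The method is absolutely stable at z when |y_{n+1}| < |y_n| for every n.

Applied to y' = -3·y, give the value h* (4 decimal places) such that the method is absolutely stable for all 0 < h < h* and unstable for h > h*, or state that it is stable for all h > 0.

(-1.1842,0); λ=-3 ⇒ h* = (45/38)/3 = 0.3947.

Test eqn y'=λy, z=hλ:
  k1=λy_n ⇒ h·k1=z·y_n;  k2=λ(1+2/3z)y_n ⇒ h·k2=z(1+2/3z)y_n
  y_{n+1}/y_n = 1 − 4/15z + 19/15z(1+2/3z) = 1 + z + 38/45z²
  R(z) = 1 + z + 38/45z².

Need |R(x)|<1, x<0.
x=-1.13: |R|=0.9483
R=1: x+38/45x²=0 ⇒ x=−45/38=-1.1842; min R=1−1/(4·38/45)=0.7039>−1
Confirm numerically:
  x=-1.162: |R|=0.97821 <1
  x=-0.671: |R|=0.70920 <1
  x=-0.618: |R|=0.70451 <1
  x=-0.511: |R|=0.70950 <1
  x=-1.695: |R|=1.73111 >1
  x=-1.606: |R|=1.57202 >1
  x=-1.350: |R|=1.18900 >1
So |R|<1 on (-1.1842, 0).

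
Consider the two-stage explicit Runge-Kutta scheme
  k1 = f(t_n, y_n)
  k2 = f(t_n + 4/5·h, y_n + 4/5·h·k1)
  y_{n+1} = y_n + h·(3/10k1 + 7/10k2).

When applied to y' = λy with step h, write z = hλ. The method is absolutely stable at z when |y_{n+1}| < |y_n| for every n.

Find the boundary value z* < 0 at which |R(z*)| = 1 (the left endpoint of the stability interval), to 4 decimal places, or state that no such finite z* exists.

Test eqn y'=λy, z=hλ:
  k1=λy_n ⇒ h·k1=z·y_n;  k2=λ(1+4/5z)y_n ⇒ h·k2=z(1+4/5z)y_n
  y_{n+1}/y_n = 1 + 3/10z + 7/10z(1+4/5z) = 1 + z + 14/25z²
  so R(z) = 1 + z + 14/25z².

Solve |R(x)|<1 on ℝ⁻.
x=-1.21: |R|=0.6099
R=1: x+14/25x²=0 ⇒ x=−25/14=-1.7857; min R=1−1/(4·14/25)=0.5536>−1
Confirm numerically:
  x=-1.593: |R|=0.82808 <1
  x=-1.398: |R|=0.69647 <1
  x=-1.278: |R|=0.63664 <1
  x=-1.248: |R|=0.62420 <1
  x=-2.206: |R|=1.51920 >1
  x=-1.880: |R|=1.09926 >1
So |R|<1 on (-1.7857, 0).

z* = -1.7857.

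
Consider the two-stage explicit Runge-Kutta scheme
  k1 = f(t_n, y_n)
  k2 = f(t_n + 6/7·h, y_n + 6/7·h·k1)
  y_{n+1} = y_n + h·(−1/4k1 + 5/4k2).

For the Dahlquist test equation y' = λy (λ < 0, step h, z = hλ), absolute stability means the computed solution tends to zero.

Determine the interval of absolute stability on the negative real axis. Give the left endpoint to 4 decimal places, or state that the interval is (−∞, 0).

With y'=λy (z=hλ):
  k1=λy_n ⇒ h·k1=z·y_n;  k2=λ(1+6/7z)y_n ⇒ h·k2=z(1+6/7z)y_n
  y_{n+1}/y_n = 1 − 1/4z + 5/4z(1+6/7z) = 1 + z + 15/14z²
  ⇒ R(z) = 1 + z + 15/14z².

Need |R(x)|<1, x<0.
x=-1.6: |R|=2.1429
R=1: x+15/14x²=0 ⇒ x=−14/15=-0.9333; min R=1−1/(4·15/14)=0.7667>−1
Confirm numerically:
  x=-0.771: |R|=0.86590 <1
  x=-0.642: |R|=0.79960 <1
  x=-0.630: |R|=0.79525 <1
  x=-0.544: |R|=0.77307 <1
  x=-1.229: |R|=1.38933 >1
  x=-1.181: |R|=1.31339 >1
Stable set (-0.9333, 0).

z∈(-0.9333,0).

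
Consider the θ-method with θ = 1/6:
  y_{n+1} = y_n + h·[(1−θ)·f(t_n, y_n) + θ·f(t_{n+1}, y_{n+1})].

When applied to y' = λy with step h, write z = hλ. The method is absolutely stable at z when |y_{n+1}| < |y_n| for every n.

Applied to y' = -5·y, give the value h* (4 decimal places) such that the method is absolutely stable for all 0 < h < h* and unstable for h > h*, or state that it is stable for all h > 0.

(-3.0000,0); λ=-5 ⇒ h* = (3)/5 = 0.6000.

With y'=λy (z=hλ):
  y_{n+1} = y_n + z·[5/6·y_n + 1/6·y_{n+1}] ⇒ (1 − 1/6z)y_{n+1} = (1 + 5/6z)y_n
  R(z) = (1 + 5/6z)/(1 − 1/6z).

Solve |R(x)|<1 on ℝ⁻.
x=-0.46: |R|=0.5728
R=−1: 1+5/6x = −1+1/6x ⇒ -2/3x=2 ⇒ x=2/(-2/3)=-3.0000
Confirm numerically:
  x=-2.051: |R|=0.52851 <1
  x=-1.958: |R|=0.47625 <1
  x=-1.867: |R|=0.42392 <1
  x=-3.509: |R|=1.21411 >1
  x=-3.442: |R|=1.18725 >1
  x=-3.161: |R|=1.07030 >1
Stable set (-3.0000, 0).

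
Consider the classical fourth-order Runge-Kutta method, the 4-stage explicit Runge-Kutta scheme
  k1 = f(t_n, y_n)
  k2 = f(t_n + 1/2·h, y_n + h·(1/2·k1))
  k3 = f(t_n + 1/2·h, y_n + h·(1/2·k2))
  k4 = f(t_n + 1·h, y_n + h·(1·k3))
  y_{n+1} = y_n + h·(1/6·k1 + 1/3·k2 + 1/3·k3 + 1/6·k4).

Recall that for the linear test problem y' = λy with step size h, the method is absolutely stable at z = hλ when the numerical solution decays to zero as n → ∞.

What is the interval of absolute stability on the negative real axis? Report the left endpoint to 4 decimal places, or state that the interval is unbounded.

z∈(-2.7853,0).

On y'=λy, z=hλ:
  order 4, 4-stage ⇒ R(z)=1+z+z^2/2+z^3/6+z^4/24
  (e.g. R(-0.7)=0.49784, |R|=0.49784)

Find x<0 with |R(x)|<1.
x=-0.7: |R|=0.4978
|R(-1.47)|=0.2756 |R(-1.22)|=0.3139 |R(-0.88)|=0.4186
Bisect:
  x_lo=-3.1553 |R|=1.7170  x_hi=-0.3684 |R|=0.6919
  mid=-1.76184 |R|=0.28019 →hi
  mid=-2.45857 |R|=0.60925 →hi
  mid=-2.80694 |R|=1.03313 →lo
  mid=-2.63276 |R|=0.79335 →hi
  mid=-2.71985 |R|=0.90573 →hi
  mid=-2.76339 |R|=0.96748 →hi
  mid=-2.78517 |R|=0.99981 →hi
  mid=-2.79605 |R|=1.01634 →lo
  mid=-2.79061 |R|=1.00804 →lo
  mid=-2.78789 |R|=1.00392 →lo
  ...
  [-2.78534,-2.78517] ⇒ x*=-2.7853
So |R|<1 on (-2.7853, 0).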